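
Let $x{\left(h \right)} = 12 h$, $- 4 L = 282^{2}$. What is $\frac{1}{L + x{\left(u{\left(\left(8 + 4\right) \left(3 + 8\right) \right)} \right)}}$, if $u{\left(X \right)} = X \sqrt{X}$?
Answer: $- \frac{2209}{7117641} - \frac{352 \sqrt{33}}{7117641} \approx -0.00059445$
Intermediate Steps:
$u{\left(X \right)} = X^{\frac{3}{2}}$
$L = -19881$ ($L = - \frac{282^{2}}{4} = \left(- \frac{1}{4}\right) 79524 = -19881$)
$\frac{1}{L + x{\left(u{\left(\left(8 + 4\right) \left(3 + 8\right) \right)} \right)}} = \frac{1}{-19881 + 12 \left(\left(8 + 4\right) \left(3 + 8\right)\right)^{\frac{3}{2}}} = \frac{1}{-19881 + 12 \left(12 \cdot 11\right)^{\frac{3}{2}}} = \frac{1}{-19881 + 12 \cdot 132^{\frac{3}{2}}} = \frac{1}{-19881 + 12 \cdot 264 \sqrt{33}} = \frac{1}{-19881 + 3168 \sqrt{33}}$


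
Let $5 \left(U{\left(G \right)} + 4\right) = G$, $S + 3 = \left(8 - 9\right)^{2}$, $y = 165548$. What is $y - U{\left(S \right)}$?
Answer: $\frac{827762}{5} \approx 1.6555 \cdot 10^{5}$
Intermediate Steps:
$S = -2$ ($S = -3 + \left(8 - 9\right)^{2} = -3 + \left(-1\right)^{2} = -3 + 1 = -2$)
$U{\left(G \right)} = -4 + \frac{G}{5}$
$y - U{\left(S \right)} = 165548 - \left(-4 + \frac{1}{5} \left(-2\right)\right) = 165548 - \left(-4 - \frac{2}{5}\right) = 165548 - - \frac{22}{5} = 165548 + \frac{22}{5} = \frac{827762}{5}$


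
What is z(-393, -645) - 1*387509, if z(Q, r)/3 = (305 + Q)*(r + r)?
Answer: -46949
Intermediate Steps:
z(Q, r) = 6*r*(305 + Q) (z(Q, r) = 3*((305 + Q)*(r + r)) = 3*((305 + Q)*(2*r)) = 3*(2*r*(305 + Q)) = 6*r*(305 + Q))
z(-393, -645) - 1*387509 = 6*(-645)*(305 - 393) - 1*387509 = 6*(-645)*(-88) - 387509 = 340560 - 387509 = -46949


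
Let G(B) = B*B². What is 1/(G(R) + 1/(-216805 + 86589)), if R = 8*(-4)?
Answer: -130216/4266917889 ≈ -3.0518e-5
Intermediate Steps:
R = -32
G(B) = B³
1/(G(R) + 1/(-216805 + 86589)) = 1/((-32)³ + 1/(-216805 + 86589)) = 1/(-32768 + 1/(-130216)) = 1/(-32768 - 1/130216) = 1/(-4266917889/130216) = -130216/4266917889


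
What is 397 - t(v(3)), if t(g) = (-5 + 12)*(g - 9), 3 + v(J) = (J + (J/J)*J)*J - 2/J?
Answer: 1079/3 ≈ 359.67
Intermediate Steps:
v(J) = -3 - 2/J + 2*J² (v(J) = -3 + ((J + (J/J)*J)*J - 2/J) = -3 + ((J + 1*J)*J - 2/J) = -3 + ((J + J)*J - 2/J) = -3 + ((2*J)*J - 2/J) = -3 + (2*J² - 2/J) = -3 + (-2/J + 2*J²) = -3 - 2/J + 2*J²)
t(g) = -63 + 7*g (t(g) = 7*(-9 + g) = -63 + 7*g)
397 - t(v(3)) = 397 - (-63 + 7*(-3 - 2/3 + 2*3²)) = 397 - (-63 + 7*(-3 - 2*⅓ + 2*9)) = 397 - (-63 + 7*(-3 - ⅔ + 18)) = 397 - (-63 + 7*(43/3)) = 397 - (-63 + 301/3) = 397 - 1*112/3 = 397 - 112/3 = 1079/3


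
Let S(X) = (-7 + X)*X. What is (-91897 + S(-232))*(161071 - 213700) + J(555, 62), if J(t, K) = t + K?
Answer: 1918275038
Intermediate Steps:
J(t, K) = K + t
S(X) = X*(-7 + X)
(-91897 + S(-232))*(161071 - 213700) + J(555, 62) = (-91897 - 232*(-7 - 232))*(161071 - 213700) + (62 + 555) = (-91897 - 232*(-239))*(-52629) + 617 = (-91897 + 55448)*(-52629) + 617 = -36449*(-52629) + 617 = 1918274421 + 617 = 1918275038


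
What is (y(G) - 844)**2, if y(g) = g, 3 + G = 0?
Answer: 717409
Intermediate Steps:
G = -3 (G = -3 + 0 = -3)
(y(G) - 844)**2 = (-3 - 844)**2 = (-847)**2 = 717409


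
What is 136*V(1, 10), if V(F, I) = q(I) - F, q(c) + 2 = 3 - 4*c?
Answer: -5440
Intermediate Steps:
q(c) = 1 - 4*c (q(c) = -2 + (3 - 4*c) = 1 - 4*c)
V(F, I) = 1 - F - 4*I (V(F, I) = (1 - 4*I) - F = 1 - F - 4*I)
136*V(1, 10) = 136*(1 - 1*1 - 4*10) = 136*(1 - 1 - 40) = 136*(-40) = -5440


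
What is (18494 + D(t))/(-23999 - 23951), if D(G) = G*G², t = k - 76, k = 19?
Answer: 166699/47950 ≈ 3.4765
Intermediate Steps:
t = -57 (t = 19 - 76 = -57)
D(G) = G³
(18494 + D(t))/(-23999 - 23951) = (18494 + (-57)³)/(-23999 - 23951) = (18494 - 185193)/(-47950) = -166699*(-1/47950) = 166699/47950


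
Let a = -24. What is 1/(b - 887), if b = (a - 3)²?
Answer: -1/158 ≈ -0.0063291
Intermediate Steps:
b = 729 (b = (-24 - 3)² = (-27)² = 729)
1/(b - 887) = 1/(729 - 887) = 1/(-158) = -1/158*1 = -1/158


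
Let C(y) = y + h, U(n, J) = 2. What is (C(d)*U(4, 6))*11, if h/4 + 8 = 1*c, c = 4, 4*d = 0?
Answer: -352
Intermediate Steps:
d = 0 (d = (1/4)*0 = 0)
h = -16 (h = -32 + 4*(1*4) = -32 + 4*4 = -32 + 16 = -16)
C(y) = -16 + y (C(y) = y - 16 = -16 + y)
(C(d)*U(4, 6))*11 = ((-16 + 0)*2)*11 = -16*2*11 = -32*11 = -352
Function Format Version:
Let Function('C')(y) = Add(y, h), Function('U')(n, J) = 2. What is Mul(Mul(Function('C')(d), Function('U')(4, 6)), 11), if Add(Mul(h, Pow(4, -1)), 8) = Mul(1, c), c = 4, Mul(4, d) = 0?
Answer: -352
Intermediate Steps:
d = 0 (d = Mul(Rational(1, 4), 0) = 0)
h = -16 (h = Add(-32, Mul(4, Mul(1, 4))) = Add(-32, Mul(4, 4)) = Add(-32, 16) = -16)
Function('C')(y) = Add(-16, y) (Function('C')(y) = Add(y, -16) = Add(-16, y))
Mul(Mul(Function('C')(d), Function('U')(4, 6)), 11) = Mul(Mul(Add(-16, 0), 2), 11) = Mul(Mul(-16, 2), 11) = Mul(-32, 11) = -352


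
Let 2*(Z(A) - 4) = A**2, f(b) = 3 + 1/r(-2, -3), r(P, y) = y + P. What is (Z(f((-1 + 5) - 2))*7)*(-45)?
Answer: -12474/5 ≈ -2494.8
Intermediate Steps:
r(P, y) = P + y
f(b) = 14/5 (f(b) = 3 + 1/(-2 - 3) = 3 + 1/(-5) = 3 - 1/5 = 14/5)
Z(A) = 4 + A**2/2
(Z(f((-1 + 5) - 2))*7)*(-45) = ((4 + (14/5)**2/2)*7)*(-45) = ((4 + (1/2)*(196/25))*7)*(-45) = ((4 + 98/25)*7)*(-45) = ((198/25)*7)*(-45) = (1386/25)*(-45) = -12474/5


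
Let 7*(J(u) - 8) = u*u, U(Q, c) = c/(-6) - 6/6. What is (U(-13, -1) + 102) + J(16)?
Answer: 6121/42 ≈ 145.74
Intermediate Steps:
U(Q, c) = -1 - c/6 (U(Q, c) = c*(-⅙) - 6*⅙ = -c/6 - 1 = -1 - c/6)
J(u) = 8 + u²/7 (J(u) = 8 + (u*u)/7 = 8 + u²/7)
(U(-13, -1) + 102) + J(16) = ((-1 - ⅙*(-1)) + 102) + (8 + (⅐)*16²) = ((-1 + ⅙) + 102) + (8 + (⅐)*256) = (-⅚ + 102) + (8 + 256/7) = 607/6 + 312/7 = 6121/42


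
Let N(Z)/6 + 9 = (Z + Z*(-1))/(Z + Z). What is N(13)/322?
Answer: -27/161 ≈ -0.16770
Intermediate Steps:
N(Z) = -54 (N(Z) = -54 + 6*((Z + Z*(-1))/(Z + Z)) = -54 + 6*((Z - Z)/((2*Z))) = -54 + 6*(0*(1/(2*Z))) = -54 + 6*0 = -54 + 0 = -54)
N(13)/322 = -54/322 = (1/322)*(-54) = -27/161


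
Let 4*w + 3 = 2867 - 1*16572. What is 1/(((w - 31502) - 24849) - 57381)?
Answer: -1/117159 ≈ -8.5354e-6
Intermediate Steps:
w = -3427 (w = -¾ + (2867 - 1*16572)/4 = -¾ + (2867 - 16572)/4 = -¾ + (¼)*(-13705) = -¾ - 13705/4 = -3427)
1/(((w - 31502) - 24849) - 57381) = 1/(((-3427 - 31502) - 24849) - 57381) = 1/((-34929 - 24849) - 57381) = 1/(-59778 - 57381) = 1/(-117159) = -1/117159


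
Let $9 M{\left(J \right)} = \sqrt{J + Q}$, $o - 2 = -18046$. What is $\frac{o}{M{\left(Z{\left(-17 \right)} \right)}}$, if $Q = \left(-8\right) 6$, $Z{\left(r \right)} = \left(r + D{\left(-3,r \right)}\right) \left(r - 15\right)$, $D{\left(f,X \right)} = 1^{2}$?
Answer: $- \frac{40599 \sqrt{29}}{29} \approx -7539.0$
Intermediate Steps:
$D{\left(f,X \right)} = 1$
$Z{\left(r \right)} = \left(1 + r\right) \left(-15 + r\right)$ ($Z{\left(r \right)} = \left(r + 1\right) \left(r - 15\right) = \left(1 + r\right) \left(-15 + r\right)$)
$Q = -48$
$o = -18044$ ($o = 2 - 18046 = -18044$)
$M{\left(J \right)} = \frac{\sqrt{-48 + J}}{9}$ ($M{\left(J \right)} = \frac{\sqrt{J - 48}}{9} = \frac{\sqrt{-48 + J}}{9}$)
$\frac{o}{M{\left(Z{\left(-17 \right)} \right)}} = - \frac{18044}{\frac{1}{9} \sqrt{-48 - \left(-223 - 289\right)}} = - \frac{18044}{\frac{1}{9} \sqrt{-48 + \left(-15 + 289 + 238\right)}} = - \frac{18044}{\frac{1}{9} \sqrt{-48 + 512}} = - \frac{18044}{\frac{1}{9} \sqrt{464}} = - \frac{18044}{\frac{1}{9} \cdot 4 \sqrt{29}} = - \frac{18044}{\frac{4}{9} \sqrt{29}} = - 18044 \frac{9 \sqrt{29}}{116} = - \frac{40599 \sqrt{29}}{29}$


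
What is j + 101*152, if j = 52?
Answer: 15404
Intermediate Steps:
j + 101*152 = 52 + 101*152 = 52 + 15352 = 15404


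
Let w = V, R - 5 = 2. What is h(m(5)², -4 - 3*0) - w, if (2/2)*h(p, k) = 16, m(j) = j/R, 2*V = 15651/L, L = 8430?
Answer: 84703/5620 ≈ 15.072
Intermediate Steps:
R = 7 (R = 5 + 2 = 7)
V = 5217/5620 (V = (15651/8430)/2 = (15651*(1/8430))/2 = (½)*(5217/2810) = 5217/5620 ≈ 0.92829)
m(j) = j/7
h(p, k) = 16
w = 5217/5620 ≈ 0.92829
h(m(5)², -4 - 3*0) - w = 16 - 1*5217/5620 = 16 - 5217/5620 = 84703/5620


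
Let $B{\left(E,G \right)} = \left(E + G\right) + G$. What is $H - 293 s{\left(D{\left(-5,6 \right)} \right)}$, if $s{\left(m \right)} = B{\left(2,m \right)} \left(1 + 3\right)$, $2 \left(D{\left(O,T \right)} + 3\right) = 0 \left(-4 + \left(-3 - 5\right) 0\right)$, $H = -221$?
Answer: $4467$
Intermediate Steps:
$B{\left(E,G \right)} = E + 2 G$
$D{\left(O,T \right)} = -3$ ($D{\left(O,T \right)} = -3 + \frac{0 \left(-4 + \left(-3 - 5\right) 0\right)}{2} = -3 + \frac{0 \left(-4 - 0\right)}{2} = -3 + \frac{0 \left(-4 + 0\right)}{2} = -3 + \frac{0 \left(-4\right)}{2} = -3 + \frac{1}{2} \cdot 0 = -3 + 0 = -3$)
$s{\left(m \right)} = 8 + 8 m$ ($s{\left(m \right)} = \left(2 + 2 m\right) \left(1 + 3\right) = \left(2 + 2 m\right) 4 = 8 + 8 m$)
$H - 293 s{\left(D{\left(-5,6 \right)} \right)} = -221 - 293 \left(8 + 8 \left(-3\right)\right) = -221 - 293 \left(8 - 24\right) = -221 - -4688 = -221 + 4688 = 4467$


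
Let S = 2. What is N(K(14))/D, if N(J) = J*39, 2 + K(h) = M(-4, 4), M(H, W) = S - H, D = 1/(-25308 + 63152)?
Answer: 5903664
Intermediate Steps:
D = 1/37844 ≈ 2.6424e-5
M(H, W) = 2 - H
K(h) = 4 (K(h) = -2 + (2 - 1*(-4)) = -2 + (2 + 4) = -2 + 6 = 4)
N(J) = 39*J
N(K(14))/D = (39*4)/(1/37844) = 156*37844 = 5903664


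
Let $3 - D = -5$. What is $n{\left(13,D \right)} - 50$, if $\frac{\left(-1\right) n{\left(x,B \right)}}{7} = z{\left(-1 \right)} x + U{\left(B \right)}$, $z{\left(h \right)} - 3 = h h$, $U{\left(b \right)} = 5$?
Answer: $-449$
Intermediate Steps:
$D = 8$ ($D = 3 - -5 = 3 + 5 = 8$)
$z{\left(h \right)} = 3 + h^{2}$ ($z{\left(h \right)} = 3 + h h = 3 + h^{2}$)
$n{\left(x,B \right)} = -35 - 28 x$ ($n{\left(x,B \right)} = - 7 \left(\left(3 + \left(-1\right)^{2}\right) x + 5\right) = - 7 \left(\left(3 + 1\right) x + 5\right) = - 7 \left(4 x + 5\right) = - 7 \left(5 + 4 x\right) = -35 - 28 x$)
$n{\left(13,D \right)} - 50 = \left(-35 - 364\right) - 50 = -399 - 50 = -449$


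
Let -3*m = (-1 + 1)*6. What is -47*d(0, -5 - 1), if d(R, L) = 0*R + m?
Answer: 0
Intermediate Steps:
m = 0 (m = -(-1 + 1)*6/3 = -0*6 = -1/3*0 = 0)
d(R, L) = 0 (d(R, L) = 0*R + 0 = 0 + 0 = 0)
-47*d(0, -5 - 1) = -47*0 = 0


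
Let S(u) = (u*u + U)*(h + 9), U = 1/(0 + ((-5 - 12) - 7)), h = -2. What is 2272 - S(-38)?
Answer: -188057/24 ≈ -7835.7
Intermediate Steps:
U = -1/24 (U = 1/(0 + (-17 - 7)) = 1/(0 - 24) = 1/(-24) = -1/24 ≈ -0.041667)
S(u) = -7/24 + 7*u² (S(u) = (u*u - 1/24)*(-2 + 9) = (u² - 1/24)*7 = (-1/24 + u²)*7 = -7/24 + 7*u²)
2272 - S(-38) = 2272 - (-7/24 + 7*(-38)²) = 2272 - (-7/24 + 7*1444) = 2272 - (-7/24 + 10108) = 2272 - 1*242585/24 = 2272 - 242585/24 = -188057/24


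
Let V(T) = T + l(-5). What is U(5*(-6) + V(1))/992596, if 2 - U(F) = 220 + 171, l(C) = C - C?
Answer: -389/992596 ≈ -0.00039190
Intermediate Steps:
l(C) = 0
V(T) = T (V(T) = T + 0 = T)
U(F) = -389 (U(F) = 2 - (220 + 171) = 2 - 1*391 = 2 - 391 = -389)
U(5*(-6) + V(1))/992596 = -389/992596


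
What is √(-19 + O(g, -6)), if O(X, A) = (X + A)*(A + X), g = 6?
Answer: I*√19 ≈ 4.3589*I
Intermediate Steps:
O(X, A) = (A + X)² (O(X, A) = (A + X)*(A + X) = (A + X)²)
√(-19 + O(g, -6)) = √(-19 + (-6 + 6)²) = √(-19 + 0²) = √(-19 + 0) = √(-19) = I*√19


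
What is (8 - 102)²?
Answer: 8836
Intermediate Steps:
(8 - 102)² = (-94)² = 8836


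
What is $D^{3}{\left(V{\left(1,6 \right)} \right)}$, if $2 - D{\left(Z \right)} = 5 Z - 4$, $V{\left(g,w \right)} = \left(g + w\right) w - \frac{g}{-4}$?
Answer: $- \frac{553387661}{64} \approx -8.6467 \cdot 10^{6}$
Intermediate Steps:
$V{\left(g,w \right)} = \frac{g}{4} + w \left(g + w\right)$ ($V{\left(g,w \right)} = w \left(g + w\right) - g \left(- \frac{1}{4}\right) = w \left(g + w\right) - - \frac{g}{4} = w \left(g + w\right) + \frac{g}{4} = \frac{g}{4} + w \left(g + w\right)$)
$D{\left(Z \right)} = 6 - 5 Z$ ($D{\left(Z \right)} = 2 - \left(5 Z - 4\right) = 2 - \left(-4 + 5 Z\right) = 6 - 5 Z$)
$D^{3}{\left(V{\left(1,6 \right)} \right)} = \left(6 - 5 \left(6^{2} + \frac{1}{4} \cdot 1 + 1 \cdot 6\right)\right)^{3} = \left(6 - 5 \left(36 + \frac{1}{4} + 6\right)\right)^{3} = \left(6 - \frac{845}{4}\right)^{3} = \left(- \frac{821}{4}\right)^{3} = - \frac{553387661}{64}$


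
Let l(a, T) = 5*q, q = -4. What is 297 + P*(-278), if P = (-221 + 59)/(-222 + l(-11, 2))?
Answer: 13419/121 ≈ 110.90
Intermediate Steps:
l(a, T) = -20 (l(a, T) = 5*(-4) = -20)
P = 81/121 (P = (-221 + 59)/(-222 - 20) = -162/(-242) = -162*(-1/242) = 81/121 ≈ 0.66942)
297 + P*(-278) = 297 + (81/121)*(-278) = 297 - 22518/121 = 13419/121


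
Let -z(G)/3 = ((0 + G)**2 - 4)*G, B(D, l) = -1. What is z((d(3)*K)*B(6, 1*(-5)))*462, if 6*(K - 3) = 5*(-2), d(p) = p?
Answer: 66528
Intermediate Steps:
K = 4/3 (K = 3 + (5*(-2))/6 = 3 + (1/6)*(-10) = 3 - 5/3 = 4/3 ≈ 1.3333)
z(G) = -3*G*(-4 + G**2) (z(G) = -3*((0 + G)**2 - 4)*G = -3*(G**2 - 4)*G = -3*(-4 + G**2)*G = -3*G*(-4 + G**2))
z((d(3)*K)*B(6, 1*(-5)))*462 = (3*((3*(4/3))*(-1))*(4 - ((3*(4/3))*(-1))**2))*462 = (3*(4*(-1))*(4 - (4*(-1))**2))*462 = (3*(-4)*(4 - 1*(-4)**2))*462 = (3*(-4)*(4 - 1*16))*462 = (3*(-4)*(4 - 16))*462 = (3*(-4)*(-12))*462 = 144*462 = 66528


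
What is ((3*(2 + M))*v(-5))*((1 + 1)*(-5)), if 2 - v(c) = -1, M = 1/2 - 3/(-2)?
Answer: -360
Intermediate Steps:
M = 2 (M = 1*(½) - 3*(-½) = ½ + 3/2 = 2)
v(c) = 3 (v(c) = 2 - 1*(-1) = 2 + 1 = 3)
((3*(2 + M))*v(-5))*((1 + 1)*(-5)) = ((3*(2 + 2))*3)*((1 + 1)*(-5)) = ((3*4)*3)*(2*(-5)) = (12*3)*(-10) = 36*(-10) = -360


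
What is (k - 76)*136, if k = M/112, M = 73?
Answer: -143463/14 ≈ -10247.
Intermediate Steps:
k = 73/112 ≈ 0.65179
(k - 76)*136 = (73/112 - 76)*136 = -8439/112*136 = -143463/14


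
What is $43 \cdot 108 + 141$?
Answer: $4785$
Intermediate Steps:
$43 \cdot 108 + 141 = 4644 + 141 = 4785$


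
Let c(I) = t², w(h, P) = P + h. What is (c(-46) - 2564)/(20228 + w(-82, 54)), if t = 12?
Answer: -121/1010 ≈ -0.11980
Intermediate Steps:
c(I) = 144 (c(I) = 12² = 144)
(c(-46) - 2564)/(20228 + w(-82, 54)) = (144 - 2564)/(20228 + (54 - 82)) = -2420/(20228 - 28) = -2420/20200 = -2420*1/20200 = -121/1010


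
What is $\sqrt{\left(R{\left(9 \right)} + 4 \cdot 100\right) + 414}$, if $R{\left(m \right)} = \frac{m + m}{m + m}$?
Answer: $\sqrt{815} \approx 28.548$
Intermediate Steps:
$R{\left(m \right)} = 1$ ($R{\left(m \right)} = \frac{2 m}{2 m} = 2 m \frac{1}{2 m} = 1$)
$\sqrt{\left(R{\left(9 \right)} + 4 \cdot 100\right) + 414} = \sqrt{\left(1 + 4 \cdot 100\right) + 414} = \sqrt{\left(1 + 400\right) + 414} = \sqrt{401 + 414} = \sqrt{815}$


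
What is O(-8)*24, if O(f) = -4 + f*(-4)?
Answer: 672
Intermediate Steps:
O(f) = -4 - 4*f
O(-8)*24 = (-4 - 4*(-8))*24 = (-4 + 32)*24 = 28*24 = 672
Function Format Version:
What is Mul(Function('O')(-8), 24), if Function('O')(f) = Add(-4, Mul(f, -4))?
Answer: 672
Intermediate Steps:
Function('O')(f) = Add(-4, Mul(-4, f))
Mul(Function('O')(-8), 24) = Mul(Add(-4, Mul(-4, -8)), 24) = Mul(Add(-4, 32), 24) = Mul(28, 24) = 672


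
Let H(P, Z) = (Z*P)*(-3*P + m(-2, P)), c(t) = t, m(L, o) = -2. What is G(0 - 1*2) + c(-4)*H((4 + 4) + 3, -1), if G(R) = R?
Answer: -1542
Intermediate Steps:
H(P, Z) = P*Z*(-2 - 3*P) (H(P, Z) = (Z*P)*(-3*P - 2) = (P*Z)*(-2 - 3*P) = P*Z*(-2 - 3*P))
G(0 - 1*2) + c(-4)*H((4 + 4) + 3, -1) = (0 - 1*2) - (-4)*((4 + 4) + 3)*(-1)*(2 + 3*((4 + 4) + 3)) = (0 - 2) - (-4)*(8 + 3)*(-1)*(2 + 3*(8 + 3)) = -2 - (-4)*11*(-1)*(2 + 3*11) = -2 - (-4)*11*(-1)*(2 + 33) = -2 - (-4)*11*(-1)*35 = -2 - 4*385 = -2 - 1540 = -1542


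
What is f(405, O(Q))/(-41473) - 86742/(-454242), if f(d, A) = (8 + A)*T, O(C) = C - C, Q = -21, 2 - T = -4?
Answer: 595941225/3139796411 ≈ 0.18980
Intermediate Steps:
T = 6 (T = 2 - 1*(-4) = 2 + 4 = 6)
O(C) = 0
f(d, A) = 48 + 6*A (f(d, A) = (8 + A)*6 = 48 + 6*A)
f(405, O(Q))/(-41473) - 86742/(-454242) = (48 + 6*0)/(-41473) - 86742/(-454242) = (48 + 0)*(-1/41473) - 86742*(-1/454242) = 48*(-1/41473) + 14457/75707 = -48/41473 + 14457/75707 = 595941225/3139796411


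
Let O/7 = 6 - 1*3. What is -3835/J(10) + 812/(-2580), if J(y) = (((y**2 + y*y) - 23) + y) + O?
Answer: -193523/10320 ≈ -18.752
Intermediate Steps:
O = 21 (O = 7*(6 - 1*3) = 7*(6 - 3) = 7*3 = 21)
J(y) = -2 + y + 2*y**2 (J(y) = (((y**2 + y*y) - 23) + y) + 21 = (((y**2 + y**2) - 23) + y) + 21 = ((2*y**2 - 23) + y) + 21 = ((-23 + 2*y**2) + y) + 21 = (-23 + y + 2*y**2) + 21 = -2 + y + 2*y**2)
-3835/J(10) + 812/(-2580) = -3835/(-2 + 10 + 2*10**2) + 812/(-2580) = -3835/(-2 + 10 + 2*100) + 812*(-1/2580) = -3835/(-2 + 10 + 200) - 203/645 = -3835/208 - 203/645 = -3835*1/208 - 203/645 = -295/16 - 203/645 = -193523/10320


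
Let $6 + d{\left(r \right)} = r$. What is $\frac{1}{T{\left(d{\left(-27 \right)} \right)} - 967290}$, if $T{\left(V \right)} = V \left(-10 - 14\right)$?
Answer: $- \frac{1}{966498} \approx -1.0347 \cdot 10^{-6}$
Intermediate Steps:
$d{\left(r \right)} = -6 + r$
$T{\left(V \right)} = - 24 V$ ($T{\left(V \right)} = V \left(-24\right) = - 24 V$)
$\frac{1}{T{\left(d{\left(-27 \right)} \right)} - 967290} = \frac{1}{- 24 \left(-6 - 27\right) - 967290} = \frac{1}{\left(-24\right) \left(-33\right) - 967290} = \frac{1}{792 - 967290} = \frac{1}{-966498} = - \frac{1}{966498}$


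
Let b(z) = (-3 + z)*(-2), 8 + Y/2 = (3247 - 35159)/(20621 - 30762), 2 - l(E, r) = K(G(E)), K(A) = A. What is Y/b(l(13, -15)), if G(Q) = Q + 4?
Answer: -24608/91269 ≈ -0.26962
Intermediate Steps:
G(Q) = 4 + Q
l(E, r) = -2 - E (l(E, r) = 2 - (4 + E) = 2 + (-4 - E) = -2 - E)
Y = -98432/10141 (Y = -16 + 2*((3247 - 35159)/(20621 - 30762)) = -16 + 2*(-31912/(-10141)) = -16 + 2*(-31912*(-1/10141)) = -16 + 2*(31912/10141) = -16 + 63824/10141 = -98432/10141 ≈ -9.7063)
b(z) = 6 - 2*z
Y/b(l(13, -15)) = -98432/(10141*(6 - 2*(-2 - 1*13))) = -98432/(10141*(6 - 2*(-2 - 13))) = -98432/(10141*(6 - 2*(-15))) = -98432/(10141*(6 + 30)) = -98432/10141/36 = -98432/10141*1/36 = -24608/91269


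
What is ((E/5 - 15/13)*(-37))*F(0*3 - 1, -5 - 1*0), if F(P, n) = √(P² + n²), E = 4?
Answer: 851*√26/65 ≈ 66.758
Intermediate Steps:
((E/5 - 15/13)*(-37))*F(0*3 - 1, -5 - 1*0) = ((4/5 - 15/13)*(-37))*√((0*3 - 1)² + (-5 - 1*0)²) = ((4*(⅕) - 15*1/13)*(-37))*√((0 - 1)² + (-5 + 0)²) = ((⅘ - 15/13)*(-37))*√((-1)² + (-5)²) = (-23/65*(-37))*√(1 + 25) = 851*√26/65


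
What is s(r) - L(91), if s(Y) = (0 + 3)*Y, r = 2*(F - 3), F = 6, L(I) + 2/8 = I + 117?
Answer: -759/4 ≈ -189.75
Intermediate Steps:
L(I) = 467/4 + I (L(I) = -¼ + (I + 117) = -¼ + (117 + I) = 467/4 + I)
r = 6 (r = 2*(6 - 3) = 2*3 = 6)
s(Y) = 3*Y
s(r) - L(91) = 3*6 - (467/4 + 91) = 18 - 1*831/4 = 18 - 831/4 = -759/4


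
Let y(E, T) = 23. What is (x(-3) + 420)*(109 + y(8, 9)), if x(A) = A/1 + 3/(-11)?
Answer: 55008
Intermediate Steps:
x(A) = -3/11 + A (x(A) = A*1 + 3*(-1/11) = A - 3/11 = -3/11 + A)
(x(-3) + 420)*(109 + y(8, 9)) = ((-3/11 - 3) + 420)*(109 + 23) = (-36/11 + 420)*132 = (4584/11)*132 = 55008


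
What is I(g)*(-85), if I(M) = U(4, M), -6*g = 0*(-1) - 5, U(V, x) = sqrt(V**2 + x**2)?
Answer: -85*sqrt(601)/6 ≈ -347.30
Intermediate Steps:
g = 5/6 (g = -(0*(-1) - 5)/6 = -(0 - 5)/6 = -1/6*(-5) = 5/6 ≈ 0.83333)
I(M) = sqrt(16 + M**2) (I(M) = sqrt(4**2 + M**2) = sqrt(16 + M**2))
I(g)*(-85) = sqrt(16 + (5/6)**2)*(-85) = sqrt(16 + 25/36)*(-85) = sqrt(601/36)*(-85) = (sqrt(601)/6)*(-85) = -85*sqrt(601)/6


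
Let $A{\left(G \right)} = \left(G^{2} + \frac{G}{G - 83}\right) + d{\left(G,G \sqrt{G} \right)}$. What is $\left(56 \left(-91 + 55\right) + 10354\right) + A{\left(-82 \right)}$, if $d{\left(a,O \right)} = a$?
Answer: $\frac{2471782}{165} \approx 14981.0$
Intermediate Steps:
$A{\left(G \right)} = G + G^{2} + \frac{G}{-83 + G}$ ($A{\left(G \right)} = \left(G^{2} + \frac{G}{G - 83}\right) + G = \left(G^{2} + \frac{G}{-83 + G}\right) + G = G + G^{2} + \frac{G}{-83 + G}$)
$\left(56 \left(-91 + 55\right) + 10354\right) + A{\left(-82 \right)} = \left(56 \left(-91 + 55\right) + 10354\right) - \frac{82 \left(-82 + \left(-82\right)^{2} - -6724\right)}{-83 - 82} = \left(56 \left(-36\right) + 10354\right) - \frac{82 \left(-82 + 6724 + 6724\right)}{-165} = \left(-2016 + 10354\right) - \left(- \frac{82}{165}\right) 13366 = 8338 + \frac{1096012}{165} = \frac{2471782}{165}$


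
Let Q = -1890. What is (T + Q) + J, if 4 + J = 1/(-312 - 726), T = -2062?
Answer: -4106329/1038 ≈ -3956.0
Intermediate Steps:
J = -4153/1038 (J = -4 + 1/(-312 - 726) = -4 + 1/(-1038) = -4 - 1/1038 = -4153/1038 ≈ -4.0010)
(T + Q) + J = (-2062 - 1890) - 4153/1038 = -3952 - 4153/1038 = -4106329/1038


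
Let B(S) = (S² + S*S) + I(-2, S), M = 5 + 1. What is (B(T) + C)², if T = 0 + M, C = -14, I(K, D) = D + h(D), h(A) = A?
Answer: 4900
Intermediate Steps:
M = 6
I(K, D) = 2*D (I(K, D) = D + D = 2*D)
T = 6 (T = 0 + 6 = 6)
B(S) = 2*S + 2*S² (B(S) = (S² + S*S) + 2*S = (S² + S²) + 2*S = 2*S² + 2*S = 2*S + 2*S²)
(B(T) + C)² = (2*6*(1 + 6) - 14)² = (2*6*7 - 14)² = (84 - 14)² = 70² = 4900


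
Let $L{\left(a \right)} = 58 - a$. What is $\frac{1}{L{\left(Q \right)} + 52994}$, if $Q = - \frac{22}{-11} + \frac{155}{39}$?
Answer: $\frac{39}{2068795} \approx 1.8852 \cdot 10^{-5}$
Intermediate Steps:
$Q = \frac{233}{39}$ ($Q = \left(-22\right) \left(- \frac{1}{11}\right) + 155 \cdot \frac{1}{39} = 2 + \frac{155}{39} = \frac{233}{39} \approx 5.9744$)
$\frac{1}{L{\left(Q \right)} + 52994} = \frac{1}{\left(58 - \frac{233}{39}\right) + 52994} = \frac{1}{\frac{2029}{39} + 52994} = \frac{1}{\frac{2068795}{39}} = \frac{39}{2068795}$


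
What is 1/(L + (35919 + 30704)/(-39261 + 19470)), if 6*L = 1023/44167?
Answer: -1748218194/5878327351 ≈ -0.29740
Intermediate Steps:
L = 341/88334 (L = (1023/44167)/6 = (1023*(1/44167))/6 = (⅙)*(1023/44167) = 341/88334 ≈ 0.0038603)
1/(L + (35919 + 30704)/(-39261 + 19470)) = 1/(341/88334 + (35919 + 30704)/(-39261 + 19470)) = 1/(341/88334 + 66623/(-19791)) = 1/(341/88334 + 66623*(-1/19791)) = 1/(341/88334 - 66623/19791) = 1/(-5878327351/1748218194) = -1748218194/5878327351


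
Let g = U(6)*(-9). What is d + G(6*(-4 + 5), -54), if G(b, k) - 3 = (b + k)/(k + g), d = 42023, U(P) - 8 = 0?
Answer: 882554/21 ≈ 42026.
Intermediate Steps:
U(P) = 8 (U(P) = 8 + 0 = 8)
g = -72 (g = 8*(-9) = -72)
G(b, k) = 3 + (b + k)/(-72 + k) (G(b, k) = 3 + (b + k)/(k - 72) = 3 + (b + k)/(-72 + k))
d + G(6*(-4 + 5), -54) = 42023 + (-216 + 6*(-4 + 5) + 4*(-54))/(-72 - 54) = 42023 + (-216 + 6*1 - 216)/(-126) = 42023 - (-216 + 6 - 216)/126 = 42023 - 1/126*(-426) = 42023 + 71/21 = 882554/21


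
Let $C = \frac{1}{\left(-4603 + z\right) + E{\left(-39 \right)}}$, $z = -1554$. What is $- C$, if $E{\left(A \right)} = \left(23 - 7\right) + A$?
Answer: $\frac{1}{6180} \approx 0.00016181$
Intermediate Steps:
$E{\left(A \right)} = 16 + A$
$C = - \frac{1}{6180}$ ($C = \frac{1}{\left(-4603 - 1554\right) + \left(16 - 39\right)} = \frac{1}{-6157 - 23} = \frac{1}{-6180} = - \frac{1}{6180} \approx -0.00016181$)
$- C = \left(-1\right) \left(- \frac{1}{6180}\right) = \frac{1}{6180}$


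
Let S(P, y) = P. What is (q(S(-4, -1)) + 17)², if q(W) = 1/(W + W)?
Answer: 18225/64 ≈ 284.77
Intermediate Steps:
q(W) = 1/(2*W)
(q(S(-4, -1)) + 17)² = ((½)/(-4) + 17)² = ((½)*(-¼) + 17)² = (-⅛ + 17)² = (135/8)² = 18225/64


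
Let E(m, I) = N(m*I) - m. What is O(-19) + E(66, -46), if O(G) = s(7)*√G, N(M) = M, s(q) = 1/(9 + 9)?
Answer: -3102 + I*√19/18 ≈ -3102.0 + 0.24216*I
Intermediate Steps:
s(q) = 1/18
O(G) = √G/18
E(m, I) = -m + I*m (E(m, I) = m*I - m = I*m - m = -m + I*m)
O(-19) + E(66, -46) = √(-19)/18 + 66*(-1 - 46) = (I*√19)/18 + 66*(-47) = I*√19/18 - 3102 = -3102 + I*√19/18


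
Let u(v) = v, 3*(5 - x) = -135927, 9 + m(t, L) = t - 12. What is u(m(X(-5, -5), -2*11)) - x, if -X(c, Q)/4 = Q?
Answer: -45315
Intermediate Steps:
X(c, Q) = -4*Q
m(t, L) = -21 + t (m(t, L) = -9 + (t - 12) = -9 + (-12 + t) = -21 + t)
x = 45314 (x = 5 - ⅓*(-135927) = 5 + 45309 = 45314)
u(m(X(-5, -5), -2*11)) - x = (-21 - 4*(-5)) - 1*45314 = (-21 + 20) - 45314 = -1 - 45314 = -45315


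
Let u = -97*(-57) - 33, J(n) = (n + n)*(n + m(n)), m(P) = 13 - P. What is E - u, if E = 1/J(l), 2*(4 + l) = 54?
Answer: -3286607/598 ≈ -5496.0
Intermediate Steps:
l = 23 (l = -4 + (1/2)*54 = -4 + 27 = 23)
J(n) = 26*n (J(n) = (n + n)*(n + (13 - n)) = (2*n)*13 = 26*n)
u = 5496 (u = 5529 - 33 = 5496)
E = 1/598 (E = 1/(26*23) = 1/598 ≈ 0.0016722)
E - u = 1/598 - 1*5496 = 1/598 - 5496 = -3286607/598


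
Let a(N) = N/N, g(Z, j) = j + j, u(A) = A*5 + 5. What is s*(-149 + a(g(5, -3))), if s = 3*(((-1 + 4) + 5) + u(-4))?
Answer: 3108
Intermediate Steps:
u(A) = 5 + 5*A (u(A) = 5*A + 5 = 5 + 5*A)
g(Z, j) = 2*j
a(N) = 1
s = -21 (s = 3*(((-1 + 4) + 5) + (5 + 5*(-4))) = 3*((3 + 5) + (5 - 20)) = 3*(8 - 15) = 3*(-7) = -21)
s*(-149 + a(g(5, -3))) = -21*(-149 + 1) = -21*(-148) = 3108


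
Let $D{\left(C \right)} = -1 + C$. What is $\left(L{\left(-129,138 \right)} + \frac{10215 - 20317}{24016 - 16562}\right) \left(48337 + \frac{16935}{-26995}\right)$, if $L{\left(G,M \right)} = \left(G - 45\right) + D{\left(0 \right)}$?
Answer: $- \frac{171528053120976}{20122073} \approx -8.5244 \cdot 10^{6}$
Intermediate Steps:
$L{\left(G,M \right)} = -46 + G$ ($L{\left(G,M \right)} = \left(G - 45\right) + \left(-1 + 0\right) = \left(-45 + G\right) - 1 = -46 + G$)
$\left(L{\left(-129,138 \right)} + \frac{10215 - 20317}{24016 - 16562}\right) \left(48337 + \frac{16935}{-26995}\right) = \left(\left(-46 - 129\right) + \frac{10215 - 20317}{24016 - 16562}\right) \left(48337 + \frac{16935}{-26995}\right) = \left(-175 - \frac{10102}{7454}\right) \left(48337 + 16935 \left(- \frac{1}{26995}\right)\right) = \left(-175 - \frac{5051}{3727}\right) \left(48337 - \frac{3387}{5399}\right) = \left(-175 - \frac{5051}{3727}\right) \frac{260968076}{5399} = \left(- \frac{657276}{3727}\right) \frac{260968076}{5399} = - \frac{171528053120976}{20122073}$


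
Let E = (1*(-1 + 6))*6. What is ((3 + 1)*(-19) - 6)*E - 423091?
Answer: -425551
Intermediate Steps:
E = 30 (E = (1*5)*6 = 5*6 = 30)
((3 + 1)*(-19) - 6)*E - 423091 = ((3 + 1)*(-19) - 6)*30 - 423091 = (4*(-19) - 6)*30 - 423091 = (-76 - 6)*30 - 423091 = -82*30 - 423091 = -2460 - 423091 = -425551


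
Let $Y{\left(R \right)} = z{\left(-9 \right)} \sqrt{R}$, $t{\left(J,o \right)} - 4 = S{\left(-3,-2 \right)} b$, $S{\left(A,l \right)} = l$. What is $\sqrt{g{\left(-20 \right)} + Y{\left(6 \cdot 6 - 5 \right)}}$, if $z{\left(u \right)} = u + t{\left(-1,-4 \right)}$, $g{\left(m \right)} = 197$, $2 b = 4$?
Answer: $\sqrt{197 - 9 \sqrt{31}} \approx 12.12$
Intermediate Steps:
$b = 2$ ($b = \frac{1}{2} \cdot 4 = 2$)
$t{\left(J,o \right)} = 0$ ($t{\left(J,o \right)} = 4 - 4 = 0$)
$z{\left(u \right)} = u$ ($z{\left(u \right)} = u + 0 = u$)
$Y{\left(R \right)} = - 9 \sqrt{R}$
$\sqrt{g{\left(-20 \right)} + Y{\left(6 \cdot 6 - 5 \right)}} = \sqrt{197 - 9 \sqrt{6 \cdot 6 - 5}} = \sqrt{197 - 9 \sqrt{36 - 5}} = \sqrt{197 - 9 \sqrt{31}}$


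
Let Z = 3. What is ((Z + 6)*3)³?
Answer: 19683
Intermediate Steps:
((Z + 6)*3)³ = ((3 + 6)*3)³ = (9*3)³ = 27³ = 19683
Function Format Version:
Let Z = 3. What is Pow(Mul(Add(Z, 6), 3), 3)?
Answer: 19683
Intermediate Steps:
Pow(Mul(Add(Z, 6), 3), 3) = Pow(Mul(Add(3, 6), 3), 3) = Pow(Mul(9, 3), 3) = Pow(27, 3) = 19683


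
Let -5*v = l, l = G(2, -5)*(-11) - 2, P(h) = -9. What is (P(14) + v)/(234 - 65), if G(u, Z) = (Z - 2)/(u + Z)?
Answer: -4/195 ≈ -0.020513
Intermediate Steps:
G(u, Z) = (-2 + Z)/(Z + u)
l = -83/3 (l = ((-2 - 5)/(-5 + 2))*(-11) - 2 = (-7/(-3))*(-11) - 2 = -⅓*(-7)*(-11) - 2 = (7/3)*(-11) - 2 = -77/3 - 2 = -83/3 ≈ -27.667)
v = 83/15 (v = -⅕*(-83/3) = 83/15 ≈ 5.5333)
(P(14) + v)/(234 - 65) = (-9 + 83/15)/(234 - 65) = -52/15/169 = -52/15*1/169 = -4/195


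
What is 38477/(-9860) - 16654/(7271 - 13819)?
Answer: -21934739/16140820 ≈ -1.3590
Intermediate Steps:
38477/(-9860) - 16654/(7271 - 13819) = 38477*(-1/9860) - 16654/(-6548) = -38477/9860 - 16654*(-1/6548) = -38477/9860 + 8327/3274 = -21934739/16140820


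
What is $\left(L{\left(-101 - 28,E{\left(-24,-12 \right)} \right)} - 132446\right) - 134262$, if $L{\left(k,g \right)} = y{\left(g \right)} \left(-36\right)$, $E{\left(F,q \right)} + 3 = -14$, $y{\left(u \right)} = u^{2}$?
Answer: $-277112$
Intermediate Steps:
$E{\left(F,q \right)} = -17$ ($E{\left(F,q \right)} = -3 - 14 = -17$)
$L{\left(k,g \right)} = - 36 g^{2}$ ($L{\left(k,g \right)} = g^{2} \left(-36\right) = - 36 g^{2}$)
$\left(L{\left(-101 - 28,E{\left(-24,-12 \right)} \right)} - 132446\right) - 134262 = \left(- 36 \left(-17\right)^{2} - 132446\right) - 134262 = \left(\left(-36\right) 289 - 132446\right) - 134262 = \left(-10404 - 132446\right) - 134262 = -142850 - 134262 = -277112$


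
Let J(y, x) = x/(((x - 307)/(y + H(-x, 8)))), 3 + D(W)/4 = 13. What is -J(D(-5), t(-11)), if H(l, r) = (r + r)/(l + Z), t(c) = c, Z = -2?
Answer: -2068/1431 ≈ -1.4451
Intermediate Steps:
D(W) = 40 (D(W) = -12 + 4*13 = -12 + 52 = 40)
H(l, r) = 2*r/(-2 + l) (H(l, r) = (r + r)/(l - 2) = (2*r)/(-2 + l) = 2*r/(-2 + l))
J(y, x) = x*(y + 16/(-2 - x))/(-307 + x) (J(y, x) = x/(((x - 307)/(y + 2*8/(-2 - x)))) = x/(((-307 + x)/(y + 16/(-2 - x)))) = x*((y + 16/(-2 - x))/(-307 + x)) = x*(y + 16/(-2 - x))/(-307 + x))
-J(D(-5), t(-11)) = -(-11)*(-16 + 40*(2 - 11))/((-307 - 11)*(2 - 11)) = -(-11)*(-16 + 40*(-9))/((-318)*(-9)) = -(-11)*(-1)*(-1)*(-16 - 360)/(318*9) = -(-11)*(-1)*(-1)*(-376)/(318*9) = -1*2068/1431 = -2068/1431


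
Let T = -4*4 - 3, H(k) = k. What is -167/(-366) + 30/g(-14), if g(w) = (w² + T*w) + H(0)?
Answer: 14689/28182 ≈ 0.52122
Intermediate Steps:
T = -19 (T = -16 - 3 = -19)
g(w) = w² - 19*w (g(w) = (w² - 19*w) + 0 = w² - 19*w)
-167/(-366) + 30/g(-14) = -167/(-366) + 30/((-14*(-19 - 14))) = -167*(-1/366) + 30/((-14*(-33))) = 167/366 + 30/462 = 167/366 + 30*(1/462) = 167/366 + 5/77 = 14689/28182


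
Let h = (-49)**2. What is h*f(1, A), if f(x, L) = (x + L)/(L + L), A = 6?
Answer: 16807/12 ≈ 1400.6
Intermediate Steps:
f(x, L) = (L + x)/(2*L) (f(x, L) = (L + x)/((2*L)) = (L + x)*(1/(2*L)) = (L + x)/(2*L))
h = 2401
h*f(1, A) = 2401*((1/2)*(6 + 1)/6) = 2401*((1/2)*(1/6)*7) = 2401*(7/12) = 16807/12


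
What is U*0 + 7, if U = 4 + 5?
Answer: 7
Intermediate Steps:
U = 9
U*0 + 7 = 9*0 + 7 = 0 + 7 = 7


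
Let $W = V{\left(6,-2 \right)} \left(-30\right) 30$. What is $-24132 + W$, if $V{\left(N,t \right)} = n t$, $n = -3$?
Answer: $-29532$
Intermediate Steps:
$V{\left(N,t \right)} = - 3 t$
$W = -5400$ ($W = \left(-3\right) \left(-2\right) \left(-30\right) 30 = 6 \left(-30\right) 30 = \left(-180\right) 30 = -5400$)
$-24132 + W = -24132 - 5400 = -29532$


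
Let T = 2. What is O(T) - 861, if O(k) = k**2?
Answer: -857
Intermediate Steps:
O(T) - 861 = 2**2 - 861 = 4 - 861 = -857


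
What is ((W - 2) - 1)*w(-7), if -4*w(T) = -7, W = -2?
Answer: -35/4 ≈ -8.7500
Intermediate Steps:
w(T) = 7/4 (w(T) = -1/4*(-7) = 7/4)
((W - 2) - 1)*w(-7) = ((-2 - 2) - 1)*(7/4) = (-4 - 1)*(7/4) = -5*7/4 = -35/4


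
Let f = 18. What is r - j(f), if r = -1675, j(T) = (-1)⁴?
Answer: -1676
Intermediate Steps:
j(T) = 1
r - j(f) = -1675 - 1*1 = -1675 - 1 = -1676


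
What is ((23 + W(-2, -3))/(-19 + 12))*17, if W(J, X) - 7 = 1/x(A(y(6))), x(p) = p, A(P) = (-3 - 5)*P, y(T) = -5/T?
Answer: -10251/140 ≈ -73.221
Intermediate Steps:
A(P) = -8*P
W(J, X) = 143/20 (W(J, X) = 7 + 1/(-(-40)/6) = 7 + 1/(-8*(-5/6)) = 7 + 1/(20/3) = 7 + 3/20 = 143/20)
((23 + W(-2, -3))/(-19 + 12))*17 = ((23 + 143/20)/(-19 + 12))*17 = ((603/20)/(-7))*17 = ((603/20)*(-1/7))*17 = -603/140*17 = -10251/140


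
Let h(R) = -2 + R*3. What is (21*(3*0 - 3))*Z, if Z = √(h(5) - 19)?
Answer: -63*I*√6 ≈ -154.32*I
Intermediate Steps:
h(R) = -2 + 3*R
Z = I*√6 (Z = √((-2 + 3*5) - 19) = √((-2 + 15) - 19) = √(13 - 19) = √(-6) = I*√6 ≈ 2.4495*I)
(21*(3*0 - 3))*Z = (21*(3*0 - 3))*(I*√6) = (21*(0 - 3))*(I*√6) = (21*(-3))*(I*√6) = -63*I*√6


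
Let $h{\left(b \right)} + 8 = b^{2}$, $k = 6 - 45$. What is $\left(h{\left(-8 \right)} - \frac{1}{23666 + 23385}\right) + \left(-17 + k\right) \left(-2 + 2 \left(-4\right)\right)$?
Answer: $\frac{28983415}{47051} \approx 616.0$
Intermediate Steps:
$k = -39$
$h{\left(b \right)} = -8 + b^{2}$
$\left(h{\left(-8 \right)} - \frac{1}{23666 + 23385}\right) + \left(-17 + k\right) \left(-2 + 2 \left(-4\right)\right) = \left(\left(-8 + \left(-8\right)^{2}\right) - \frac{1}{23666 + 23385}\right) + \left(-17 - 39\right) \left(-2 + 2 \left(-4\right)\right) = \left(\left(-8 + 64\right) - \frac{1}{47051}\right) - 56 \left(-2 - 8\right) = \left(56 - \frac{1}{47051}\right) - -560 = \left(56 - \frac{1}{47051}\right) + 560 = \frac{2634855}{47051} + 560 = \frac{28983415}{47051}$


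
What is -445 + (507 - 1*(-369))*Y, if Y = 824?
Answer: 721379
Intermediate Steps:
-445 + (507 - 1*(-369))*Y = -445 + (507 - 1*(-369))*824 = -445 + (507 + 369)*824 = -445 + 876*824 = -445 + 721824 = 721379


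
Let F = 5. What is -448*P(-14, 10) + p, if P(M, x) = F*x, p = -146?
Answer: -22546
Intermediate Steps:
P(M, x) = 5*x
-448*P(-14, 10) + p = -2240*10 - 146 = -448*50 - 146 = -22400 - 146 = -22546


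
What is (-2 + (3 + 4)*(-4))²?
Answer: 900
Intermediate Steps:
(-2 + (3 + 4)*(-4))² = (-2 + 7*(-4))² = (-2 - 28)² = (-30)² = 900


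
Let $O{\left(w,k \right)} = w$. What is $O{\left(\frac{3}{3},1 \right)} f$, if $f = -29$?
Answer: $-29$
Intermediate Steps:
$O{\left(\frac{3}{3},1 \right)} f = \frac{3}{3} \left(-29\right) = 3 \cdot \frac{1}{3} \left(-29\right) = 1 \left(-29\right) = -29$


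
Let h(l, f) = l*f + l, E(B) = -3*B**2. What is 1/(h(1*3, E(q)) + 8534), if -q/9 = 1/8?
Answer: 64/545639 ≈ 0.00011729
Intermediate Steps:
q = -9/8 ≈ -1.1250
h(l, f) = l + f*l (h(l, f) = f*l + l = l + f*l)
1/(h(1*3, E(q)) + 8534) = 1/((1*3)*(1 - 3*(-9/8)**2) + 8534) = 1/(3*(1 - 3*81/64) + 8534) = 1/(3*(1 - 243/64) + 8534) = 1/(3*(-179/64) + 8534) = 1/(-537/64 + 8534) = 1/(545639/64) = 64/545639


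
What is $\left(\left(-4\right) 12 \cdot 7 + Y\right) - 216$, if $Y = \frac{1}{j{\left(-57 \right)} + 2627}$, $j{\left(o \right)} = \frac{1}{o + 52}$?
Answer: $- \frac{7249963}{13134} \approx -552.0$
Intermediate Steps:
$j{\left(o \right)} = \frac{1}{52 + o}$
$Y = \frac{5}{13134}$ ($Y = \frac{1}{\frac{1}{52 - 57} + 2627} = \frac{1}{\frac{1}{-5} + 2627} = \frac{1}{- \frac{1}{5} + 2627} = \frac{1}{\frac{13134}{5}} = \frac{5}{13134} \approx 0.00038069$)
$\left(\left(-4\right) 12 \cdot 7 + Y\right) - 216 = \left(\left(-4\right) 12 \cdot 7 + \frac{5}{13134}\right) - 216 = \left(\left(-48\right) 7 + \frac{5}{13134}\right) - 216 = \left(-336 + \frac{5}{13134}\right) - 216 = - \frac{4413019}{13134} - 216 = - \frac{7249963}{13134}$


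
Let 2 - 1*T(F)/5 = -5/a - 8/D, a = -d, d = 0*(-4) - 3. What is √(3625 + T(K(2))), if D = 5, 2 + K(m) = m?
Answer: √32862/3 ≈ 60.426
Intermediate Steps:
K(m) = -2 + m
d = -3 (d = 0 - 3 = -3)
a = 3 (a = -1*(-3) = 3)
T(F) = 79/3 (T(F) = 10 - 5*(-5/3 - 8/5) = 10 - 5*(-49/15) = 10 + 49/3 = 79/3)
√(3625 + T(K(2))) = √(3625 + 79/3) = √(10954/3) = √32862/3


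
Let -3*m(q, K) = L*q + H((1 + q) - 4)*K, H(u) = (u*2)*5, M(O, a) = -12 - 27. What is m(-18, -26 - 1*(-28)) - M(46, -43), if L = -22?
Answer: 47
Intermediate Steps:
M(O, a) = -39
H(u) = 10*u (H(u) = (2*u)*5 = 10*u)
m(q, K) = 22*q/3 - K*(-30 + 10*q)/3 (m(q, K) = -(-22*q + (10*((1 + q) - 4))*K)/3 = -(-22*q + (10*(-3 + q))*K)/3 = -(-22*q + (-30 + 10*q)*K)/3 = -(-22*q + K*(-30 + 10*q))/3 = 22*q/3 - K*(-30 + 10*q)/3)
m(-18, -26 - 1*(-28)) - M(46, -43) = ((22/3)*(-18) - 10*(-26 - 1*(-28))*(-3 - 18)/3) - 1*(-39) = (-132 - 10/3*(-26 + 28)*(-21)) + 39 = (-132 - 10/3*2*(-21)) + 39 = (-132 + 140) + 39 = 8 + 39 = 47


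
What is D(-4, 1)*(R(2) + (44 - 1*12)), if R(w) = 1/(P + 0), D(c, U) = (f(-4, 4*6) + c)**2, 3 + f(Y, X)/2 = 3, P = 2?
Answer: 520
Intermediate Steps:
f(Y, X) = 0 (f(Y, X) = -6 + 2*3 = -6 + 6 = 0)
D(c, U) = c**2 (D(c, U) = (0 + c)**2 = c**2)
R(w) = 1/2 (R(w) = 1/(2 + 0) = 1/2)
D(-4, 1)*(R(2) + (44 - 1*12)) = (-4)**2*(1/2 + (44 - 1*12)) = 16*(1/2 + (44 - 12)) = 16*(1/2 + 32) = 16*(65/2) = 520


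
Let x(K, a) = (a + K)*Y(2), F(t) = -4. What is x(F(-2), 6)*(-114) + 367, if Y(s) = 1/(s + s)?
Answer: 310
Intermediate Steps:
Y(s) = 1/(2*s)
x(K, a) = K/4 + a/4 (x(K, a) = (a + K)*((1/2)/2) = (K + a)*((1/2)*(1/2)) = (K + a)*(1/4) = K/4 + a/4)
x(F(-2), 6)*(-114) + 367 = ((1/4)*(-4) + (1/4)*6)*(-114) + 367 = (-1 + 3/2)*(-114) + 367 = (1/2)*(-114) + 367 = -57 + 367 = 310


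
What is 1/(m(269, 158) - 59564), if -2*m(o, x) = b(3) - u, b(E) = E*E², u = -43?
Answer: -1/59599 ≈ -1.6779e-5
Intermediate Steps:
b(E) = E³
m(o, x) = -35 (m(o, x) = -(3³ - 1*(-43))/2 = -(27 + 43)/2 = -½*70 = -35)
1/(m(269, 158) - 59564) = 1/(-35 - 59564) = 1/(-59599) = -1/59599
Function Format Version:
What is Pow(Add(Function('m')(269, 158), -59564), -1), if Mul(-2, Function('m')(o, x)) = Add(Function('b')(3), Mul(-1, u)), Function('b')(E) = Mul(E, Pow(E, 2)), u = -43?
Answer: Rational(-1, 59599) ≈ -1.6779e-5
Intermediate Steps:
Function('b')(E) = Pow(E, 3)
Function('m')(o, x) = -35 (Function('m')(o, x) = Mul(Rational(-1, 2), Add(Pow(3, 3), Mul(-1, -43))) = Mul(Rational(-1, 2), Add(27, 43)) = Mul(Rational(-1, 2), 70) = -35)
Pow(Add(Function('m')(269, 158), -59564), -1) = Pow(Add(-35, -59564), -1) = Pow(-59599, -1) = Rational(-1, 59599)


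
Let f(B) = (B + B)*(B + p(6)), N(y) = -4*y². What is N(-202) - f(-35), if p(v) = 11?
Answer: -164896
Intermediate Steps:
f(B) = 2*B*(11 + B) (f(B) = (B + B)*(B + 11) = (2*B)*(11 + B) = 2*B*(11 + B))
N(-202) - f(-35) = -4*(-202)² - 2*(-35)*(11 - 35) = -4*40804 - 2*(-35)*(-24) = -163216 - 1*1680 = -163216 - 1680 = -164896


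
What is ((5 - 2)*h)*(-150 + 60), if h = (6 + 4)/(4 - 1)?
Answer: -900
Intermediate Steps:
h = 10/3 ≈ 3.3333
((5 - 2)*h)*(-150 + 60) = ((5 - 2)*(10/3))*(-150 + 60) = (3*(10/3))*(-90) = 10*(-90) = -900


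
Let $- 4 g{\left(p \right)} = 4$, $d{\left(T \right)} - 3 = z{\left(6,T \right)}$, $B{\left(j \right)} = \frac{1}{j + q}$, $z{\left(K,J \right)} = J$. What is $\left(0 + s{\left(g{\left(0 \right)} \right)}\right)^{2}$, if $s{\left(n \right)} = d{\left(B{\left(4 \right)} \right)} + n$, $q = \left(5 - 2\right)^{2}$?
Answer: $\frac{729}{169} \approx 4.3136$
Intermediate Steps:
$q = 9$ ($q = 3^{2} = 9$)
$B{\left(j \right)} = \frac{1}{9 + j}$ ($B{\left(j \right)} = \frac{1}{j + 9} = \frac{1}{9 + j}$)
$d{\left(T \right)} = 3 + T$
$g{\left(p \right)} = -1$ ($g{\left(p \right)} = \left(- \frac{1}{4}\right) 4 = -1$)
$s{\left(n \right)} = \frac{40}{13} + n$ ($s{\left(n \right)} = \left(3 + \frac{1}{9 + 4}\right) + n = \left(3 + \frac{1}{13}\right) + n = \frac{40}{13} + n$)
$\left(0 + s{\left(g{\left(0 \right)} \right)}\right)^{2} = \left(0 + \left(\frac{40}{13} - 1\right)\right)^{2} = \left(0 + \frac{27}{13}\right)^{2} = \left(\frac{27}{13}\right)^{2} = \frac{729}{169}$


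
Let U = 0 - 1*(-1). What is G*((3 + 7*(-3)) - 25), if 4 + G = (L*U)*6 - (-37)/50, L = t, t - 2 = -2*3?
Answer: 58609/50 ≈ 1172.2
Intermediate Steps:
t = -4 (t = 2 - 2*3 = 2 - 6 = -4)
L = -4
U = 1 (U = 0 + 1 = 1)
G = -1363/50 (G = -4 + (-4*1*6 - (-37)/50) = -4 + (-4*6 - (-37)/50) = -4 + (-24 - 1*(-37/50)) = -4 + (-24 + 37/50) = -4 - 1163/50 = -1363/50 ≈ -27.260)
G*((3 + 7*(-3)) - 25) = -1363*((3 + 7*(-3)) - 25)/50 = -1363*((3 - 21) - 25)/50 = -1363*(-18 - 25)/50 = -1363/50*(-43) = 58609/50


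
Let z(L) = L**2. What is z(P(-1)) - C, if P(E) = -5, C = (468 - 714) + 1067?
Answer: -796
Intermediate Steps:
C = 821 (C = -246 + 1067 = 821)
z(P(-1)) - C = (-5)**2 - 1*821 = 25 - 821 = -796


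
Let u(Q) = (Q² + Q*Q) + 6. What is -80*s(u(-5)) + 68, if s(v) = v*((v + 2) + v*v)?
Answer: -14309052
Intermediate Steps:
u(Q) = 6 + 2*Q² (u(Q) = (Q² + Q²) + 6 = 2*Q² + 6 = 6 + 2*Q²)
s(v) = v*(2 + v + v²) (s(v) = v*((2 + v) + v²) = v*(2 + v + v²))
-80*s(u(-5)) + 68 = -80*(6 + 2*(-5)²)*(2 + (6 + 2*(-5)²) + (6 + 2*(-5)²)²) + 68 = -80*(6 + 2*25)*(2 + (6 + 2*25) + (6 + 2*25)²) + 68 = -80*(6 + 50)*(2 + (6 + 50) + (6 + 50)²) + 68 = -4480*(2 + 56 + 56²) + 68 = -4480*(2 + 56 + 3136) + 68 = -4480*3194 + 68 = -80*178864 + 68 = -14309120 + 68 = -14309052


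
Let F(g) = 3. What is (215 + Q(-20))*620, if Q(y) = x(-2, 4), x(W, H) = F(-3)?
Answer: 135160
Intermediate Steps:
x(W, H) = 3
Q(y) = 3
(215 + Q(-20))*620 = (215 + 3)*620 = 218*620 = 135160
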